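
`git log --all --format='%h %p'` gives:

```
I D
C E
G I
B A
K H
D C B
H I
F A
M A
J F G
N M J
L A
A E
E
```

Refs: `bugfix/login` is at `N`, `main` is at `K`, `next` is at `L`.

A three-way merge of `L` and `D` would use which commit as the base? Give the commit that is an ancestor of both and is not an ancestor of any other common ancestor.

A

Ancestors of L: {A, E, L}.
Ancestors of D: {A, B, C, D, E}.
Common ancestors: {A, E}.
Among these, A is not an ancestor of any other common ancestor — it is the merge base.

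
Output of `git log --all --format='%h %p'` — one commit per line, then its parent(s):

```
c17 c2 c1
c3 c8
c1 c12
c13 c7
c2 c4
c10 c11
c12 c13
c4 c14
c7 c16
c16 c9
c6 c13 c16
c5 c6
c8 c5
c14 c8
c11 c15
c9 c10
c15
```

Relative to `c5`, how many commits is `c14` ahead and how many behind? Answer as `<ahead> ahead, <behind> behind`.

Reachable from c14: {c10, c11, c13, c14, c15, c16, c5, c6, c7, c8, c9}.
Reachable from c5: {c10, c11, c13, c15, c16, c5, c6, c7, c9}.
Only in c14's history (ahead): {c14, c8} — 2.
Only in c5's history (behind): {} — 0.

2 ahead, 0 behind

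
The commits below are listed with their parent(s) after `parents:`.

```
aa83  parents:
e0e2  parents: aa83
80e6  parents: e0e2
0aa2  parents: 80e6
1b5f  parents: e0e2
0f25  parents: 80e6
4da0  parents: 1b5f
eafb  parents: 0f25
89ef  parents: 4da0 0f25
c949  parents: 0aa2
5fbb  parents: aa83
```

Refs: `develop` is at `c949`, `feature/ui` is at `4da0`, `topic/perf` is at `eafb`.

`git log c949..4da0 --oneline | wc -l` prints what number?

2

Reachable from 4da0: {1b5f, 4da0, aa83, e0e2}.
Reachable from c949: {0aa2, 80e6, aa83, c949, e0e2}.
In 4da0's history but not c949's: {1b5f, 4da0} — 2 commits.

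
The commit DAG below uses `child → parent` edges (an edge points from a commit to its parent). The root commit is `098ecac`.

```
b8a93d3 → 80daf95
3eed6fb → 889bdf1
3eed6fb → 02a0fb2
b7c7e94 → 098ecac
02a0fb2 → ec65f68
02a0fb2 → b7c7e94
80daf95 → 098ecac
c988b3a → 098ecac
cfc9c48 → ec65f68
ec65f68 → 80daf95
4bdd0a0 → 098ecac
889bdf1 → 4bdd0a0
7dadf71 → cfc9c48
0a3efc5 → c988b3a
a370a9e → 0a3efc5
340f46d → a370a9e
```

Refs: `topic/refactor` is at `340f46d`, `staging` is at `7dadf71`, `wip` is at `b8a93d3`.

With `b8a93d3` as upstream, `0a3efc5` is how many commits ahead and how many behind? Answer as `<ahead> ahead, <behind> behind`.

2 ahead, 2 behind

Reachable from 0a3efc5: {098ecac, 0a3efc5, c988b3a}.
Reachable from b8a93d3: {098ecac, 80daf95, b8a93d3}.
Only in 0a3efc5's history (ahead): {0a3efc5, c988b3a} — 2.
Only in b8a93d3's history (behind): {80daf95, b8a93d3} — 2.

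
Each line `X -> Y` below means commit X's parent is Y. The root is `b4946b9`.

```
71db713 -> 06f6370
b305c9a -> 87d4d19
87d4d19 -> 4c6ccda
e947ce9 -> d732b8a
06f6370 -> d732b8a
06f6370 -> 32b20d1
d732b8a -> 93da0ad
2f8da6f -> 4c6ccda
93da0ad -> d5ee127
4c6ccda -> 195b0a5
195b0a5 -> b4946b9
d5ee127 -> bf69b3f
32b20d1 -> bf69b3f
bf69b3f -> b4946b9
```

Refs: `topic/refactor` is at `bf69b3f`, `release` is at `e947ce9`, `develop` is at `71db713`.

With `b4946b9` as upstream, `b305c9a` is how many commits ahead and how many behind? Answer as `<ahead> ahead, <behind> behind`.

4 ahead, 0 behind

Reachable from b305c9a: {195b0a5, 4c6ccda, 87d4d19, b305c9a, b4946b9}.
Reachable from b4946b9: {b4946b9}.
Only in b305c9a's history (ahead): {195b0a5, 4c6ccda, 87d4d19, b305c9a} — 4.
Only in b4946b9's history (behind): {} — 0.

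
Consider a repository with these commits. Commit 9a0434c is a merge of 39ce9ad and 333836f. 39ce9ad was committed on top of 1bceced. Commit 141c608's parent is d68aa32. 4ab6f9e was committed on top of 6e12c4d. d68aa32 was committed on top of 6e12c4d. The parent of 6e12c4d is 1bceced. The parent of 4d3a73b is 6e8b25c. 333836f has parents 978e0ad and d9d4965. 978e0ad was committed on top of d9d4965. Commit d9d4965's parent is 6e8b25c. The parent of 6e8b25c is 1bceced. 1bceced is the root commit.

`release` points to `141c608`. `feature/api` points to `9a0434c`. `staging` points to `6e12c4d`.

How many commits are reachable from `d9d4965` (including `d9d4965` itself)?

3

Walking parent pointers from d9d4965: reachable set = {1bceced, 6e8b25c, d9d4965}.
That is 3 commits.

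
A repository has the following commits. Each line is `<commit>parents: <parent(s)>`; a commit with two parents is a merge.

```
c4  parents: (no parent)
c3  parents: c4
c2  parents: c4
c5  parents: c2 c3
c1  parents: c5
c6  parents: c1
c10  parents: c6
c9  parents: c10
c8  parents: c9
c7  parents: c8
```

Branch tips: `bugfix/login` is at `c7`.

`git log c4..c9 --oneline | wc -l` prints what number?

7

Reachable from c9: {c1, c10, c2, c3, c4, c5, c6, c9}.
Reachable from c4: {c4}.
In c9's history but not c4's: {c1, c10, c2, c3, c5, c6, c9} — 7 commits.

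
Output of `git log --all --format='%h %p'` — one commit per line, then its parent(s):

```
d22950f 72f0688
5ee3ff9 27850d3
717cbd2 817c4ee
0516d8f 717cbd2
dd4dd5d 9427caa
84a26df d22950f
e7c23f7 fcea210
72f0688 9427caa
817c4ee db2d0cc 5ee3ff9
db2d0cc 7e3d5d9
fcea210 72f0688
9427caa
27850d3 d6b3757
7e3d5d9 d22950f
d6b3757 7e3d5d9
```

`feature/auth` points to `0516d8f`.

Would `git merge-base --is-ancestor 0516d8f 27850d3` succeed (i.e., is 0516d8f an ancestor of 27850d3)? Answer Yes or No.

Ancestors of 27850d3: {27850d3, 72f0688, 7e3d5d9, 9427caa, d22950f, d6b3757}.
0516d8f is not in that set, so it is not an ancestor of 27850d3.

No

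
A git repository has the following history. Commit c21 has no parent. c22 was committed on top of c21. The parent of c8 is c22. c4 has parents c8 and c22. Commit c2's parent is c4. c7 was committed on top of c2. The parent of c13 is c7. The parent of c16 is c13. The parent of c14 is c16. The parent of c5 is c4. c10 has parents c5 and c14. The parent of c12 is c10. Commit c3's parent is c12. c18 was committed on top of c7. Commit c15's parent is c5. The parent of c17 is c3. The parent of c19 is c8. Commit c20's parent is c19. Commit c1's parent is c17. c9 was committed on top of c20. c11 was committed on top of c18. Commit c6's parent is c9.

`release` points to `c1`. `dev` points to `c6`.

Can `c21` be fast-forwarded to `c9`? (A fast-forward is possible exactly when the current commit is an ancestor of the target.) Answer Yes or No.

A fast-forward from c21 to c9 is possible iff c21 is an ancestor of c9.
Ancestors of c9: {c19, c20, c21, c22, c8, c9}.
c21 is among them, so fast-forward is possible.

Yes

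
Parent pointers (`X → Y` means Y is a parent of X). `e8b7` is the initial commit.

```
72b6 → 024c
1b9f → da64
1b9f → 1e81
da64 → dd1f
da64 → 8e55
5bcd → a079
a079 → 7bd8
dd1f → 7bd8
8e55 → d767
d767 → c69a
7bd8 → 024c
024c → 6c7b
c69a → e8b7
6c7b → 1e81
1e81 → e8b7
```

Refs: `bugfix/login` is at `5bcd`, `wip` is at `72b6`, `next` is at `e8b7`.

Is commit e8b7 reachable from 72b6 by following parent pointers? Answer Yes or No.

Yes

Ancestors of 72b6 (commits reachable by following parents): {024c, 1e81, 6c7b, 72b6, e8b7}.
e8b7 is in that set, so it is an ancestor of 72b6.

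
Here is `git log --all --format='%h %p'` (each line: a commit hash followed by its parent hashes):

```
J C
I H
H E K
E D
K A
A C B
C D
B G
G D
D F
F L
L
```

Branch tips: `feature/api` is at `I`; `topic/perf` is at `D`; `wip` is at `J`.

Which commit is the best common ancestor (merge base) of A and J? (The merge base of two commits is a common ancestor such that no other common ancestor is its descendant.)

C

Ancestors of A: {A, B, C, D, F, G, L}.
Ancestors of J: {C, D, F, J, L}.
Common ancestors: {C, D, F, L}.
Among these, C is not an ancestor of any other common ancestor — it is the merge base.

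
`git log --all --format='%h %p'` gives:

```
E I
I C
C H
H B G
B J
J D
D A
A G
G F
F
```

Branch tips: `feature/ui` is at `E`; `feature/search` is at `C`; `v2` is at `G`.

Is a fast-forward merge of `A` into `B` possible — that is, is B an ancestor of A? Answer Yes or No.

No

A fast-forward from B to A is possible iff B is an ancestor of A.
Ancestors of A: {A, F, G}.
B is not among them, so fast-forward is not possible.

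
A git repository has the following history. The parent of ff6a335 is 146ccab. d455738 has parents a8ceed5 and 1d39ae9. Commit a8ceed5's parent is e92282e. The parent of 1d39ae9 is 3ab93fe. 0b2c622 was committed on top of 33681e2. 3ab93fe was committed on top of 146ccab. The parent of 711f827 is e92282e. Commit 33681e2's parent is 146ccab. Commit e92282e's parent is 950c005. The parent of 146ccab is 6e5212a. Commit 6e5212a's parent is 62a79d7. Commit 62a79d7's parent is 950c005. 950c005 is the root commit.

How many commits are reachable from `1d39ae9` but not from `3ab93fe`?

1

Reachable from 1d39ae9: {146ccab, 1d39ae9, 3ab93fe, 62a79d7, 6e5212a, 950c005}.
Reachable from 3ab93fe: {146ccab, 3ab93fe, 62a79d7, 6e5212a, 950c005}.
In 1d39ae9's history but not 3ab93fe's: {1d39ae9} — 1 commit.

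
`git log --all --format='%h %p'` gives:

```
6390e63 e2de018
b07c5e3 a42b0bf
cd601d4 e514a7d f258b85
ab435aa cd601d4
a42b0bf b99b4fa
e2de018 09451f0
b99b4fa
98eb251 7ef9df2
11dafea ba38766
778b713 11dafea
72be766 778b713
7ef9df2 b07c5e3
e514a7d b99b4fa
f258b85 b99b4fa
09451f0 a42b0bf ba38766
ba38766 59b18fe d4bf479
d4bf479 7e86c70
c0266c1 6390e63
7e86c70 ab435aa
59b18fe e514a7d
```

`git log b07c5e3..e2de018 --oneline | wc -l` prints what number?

10

Reachable from e2de018: {09451f0, 59b18fe, 7e86c70, a42b0bf, ab435aa, b99b4fa, ba38766, cd601d4, d4bf479, e2de018, e514a7d, f258b85}.
Reachable from b07c5e3: {a42b0bf, b07c5e3, b99b4fa}.
In e2de018's history but not b07c5e3's: {09451f0, 59b18fe, 7e86c70, ab435aa, ba38766, cd601d4, d4bf479, e2de018, e514a7d, f258b85} — 10 commits.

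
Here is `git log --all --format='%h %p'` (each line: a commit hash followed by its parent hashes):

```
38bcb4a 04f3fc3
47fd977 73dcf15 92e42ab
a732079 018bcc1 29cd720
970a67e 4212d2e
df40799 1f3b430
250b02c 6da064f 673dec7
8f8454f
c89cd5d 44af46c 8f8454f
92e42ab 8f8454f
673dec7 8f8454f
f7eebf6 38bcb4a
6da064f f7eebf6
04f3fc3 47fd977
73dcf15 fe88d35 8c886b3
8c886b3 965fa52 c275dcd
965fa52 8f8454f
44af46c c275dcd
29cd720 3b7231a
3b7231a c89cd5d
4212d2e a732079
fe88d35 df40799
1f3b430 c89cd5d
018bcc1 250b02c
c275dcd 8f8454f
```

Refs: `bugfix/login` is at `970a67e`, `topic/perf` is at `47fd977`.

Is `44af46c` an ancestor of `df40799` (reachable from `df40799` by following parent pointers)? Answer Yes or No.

Ancestors of df40799 (commits reachable by following parents): {1f3b430, 44af46c, 8f8454f, c275dcd, c89cd5d, df40799}.
44af46c is in that set, so it is an ancestor of df40799.

Yes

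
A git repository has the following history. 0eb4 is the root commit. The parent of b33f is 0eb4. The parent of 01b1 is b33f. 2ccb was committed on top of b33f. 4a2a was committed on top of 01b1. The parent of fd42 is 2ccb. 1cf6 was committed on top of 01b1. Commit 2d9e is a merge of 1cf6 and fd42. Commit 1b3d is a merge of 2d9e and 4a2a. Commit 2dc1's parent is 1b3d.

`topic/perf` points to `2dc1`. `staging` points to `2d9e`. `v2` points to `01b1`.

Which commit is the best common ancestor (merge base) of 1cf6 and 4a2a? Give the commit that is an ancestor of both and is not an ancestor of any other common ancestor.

01b1

Ancestors of 1cf6: {01b1, 0eb4, 1cf6, b33f}.
Ancestors of 4a2a: {01b1, 0eb4, 4a2a, b33f}.
Common ancestors: {01b1, 0eb4, b33f}.
Among these, 01b1 is not an ancestor of any other common ancestor — it is the merge base.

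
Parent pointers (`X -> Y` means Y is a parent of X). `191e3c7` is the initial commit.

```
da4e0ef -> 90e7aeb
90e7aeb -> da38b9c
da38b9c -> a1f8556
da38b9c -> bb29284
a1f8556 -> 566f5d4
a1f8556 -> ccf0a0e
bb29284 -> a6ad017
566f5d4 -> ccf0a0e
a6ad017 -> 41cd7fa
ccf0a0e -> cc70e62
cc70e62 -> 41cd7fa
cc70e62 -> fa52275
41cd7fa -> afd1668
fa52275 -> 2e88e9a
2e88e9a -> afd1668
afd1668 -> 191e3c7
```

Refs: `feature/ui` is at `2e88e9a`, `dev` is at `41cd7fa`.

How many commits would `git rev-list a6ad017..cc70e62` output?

3

Reachable from cc70e62: {191e3c7, 2e88e9a, 41cd7fa, afd1668, cc70e62, fa52275}.
Reachable from a6ad017: {191e3c7, 41cd7fa, a6ad017, afd1668}.
In cc70e62's history but not a6ad017's: {2e88e9a, cc70e62, fa52275} — 3 commits.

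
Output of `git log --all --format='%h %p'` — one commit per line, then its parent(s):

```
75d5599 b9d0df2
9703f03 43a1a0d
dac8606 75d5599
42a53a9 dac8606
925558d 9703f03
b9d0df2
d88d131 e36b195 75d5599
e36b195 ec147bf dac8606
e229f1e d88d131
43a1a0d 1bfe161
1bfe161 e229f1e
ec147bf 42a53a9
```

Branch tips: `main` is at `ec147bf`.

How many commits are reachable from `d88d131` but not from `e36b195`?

1

Reachable from d88d131: {42a53a9, 75d5599, b9d0df2, d88d131, dac8606, e36b195, ec147bf}.
Reachable from e36b195: {42a53a9, 75d5599, b9d0df2, dac8606, e36b195, ec147bf}.
In d88d131's history but not e36b195's: {d88d131} — 1 commit.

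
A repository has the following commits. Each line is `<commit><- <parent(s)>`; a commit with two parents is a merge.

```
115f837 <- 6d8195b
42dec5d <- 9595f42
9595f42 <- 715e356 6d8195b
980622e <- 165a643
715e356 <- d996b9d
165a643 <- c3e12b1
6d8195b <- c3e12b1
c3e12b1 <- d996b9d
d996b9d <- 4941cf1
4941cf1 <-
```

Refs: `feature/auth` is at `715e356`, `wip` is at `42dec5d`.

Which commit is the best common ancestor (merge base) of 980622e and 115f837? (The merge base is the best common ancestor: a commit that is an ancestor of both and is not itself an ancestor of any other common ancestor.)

Ancestors of 980622e: {165a643, 4941cf1, 980622e, c3e12b1, d996b9d}.
Ancestors of 115f837: {115f837, 4941cf1, 6d8195b, c3e12b1, d996b9d}.
Common ancestors: {4941cf1, c3e12b1, d996b9d}.
Among these, c3e12b1 is not an ancestor of any other common ancestor — it is the merge base.

c3e12b1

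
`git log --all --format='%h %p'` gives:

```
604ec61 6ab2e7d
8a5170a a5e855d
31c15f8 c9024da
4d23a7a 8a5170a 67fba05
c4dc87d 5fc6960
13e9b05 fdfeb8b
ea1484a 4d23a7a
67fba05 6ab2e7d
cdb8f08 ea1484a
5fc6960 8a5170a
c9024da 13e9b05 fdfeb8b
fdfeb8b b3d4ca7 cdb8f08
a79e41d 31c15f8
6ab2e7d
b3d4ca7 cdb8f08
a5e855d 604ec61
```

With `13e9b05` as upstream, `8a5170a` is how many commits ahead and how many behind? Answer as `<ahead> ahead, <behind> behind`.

0 ahead, 7 behind

Reachable from 8a5170a: {604ec61, 6ab2e7d, 8a5170a, a5e855d}.
Reachable from 13e9b05: {13e9b05, 4d23a7a, 604ec61, 67fba05, 6ab2e7d, 8a5170a, a5e855d, b3d4ca7, cdb8f08, ea1484a, fdfeb8b}.
Only in 8a5170a's history (ahead): {} — 0.
Only in 13e9b05's history (behind): {13e9b05, 4d23a7a, 67fba05, b3d4ca7, cdb8f08, ea1484a, fdfeb8b} — 7.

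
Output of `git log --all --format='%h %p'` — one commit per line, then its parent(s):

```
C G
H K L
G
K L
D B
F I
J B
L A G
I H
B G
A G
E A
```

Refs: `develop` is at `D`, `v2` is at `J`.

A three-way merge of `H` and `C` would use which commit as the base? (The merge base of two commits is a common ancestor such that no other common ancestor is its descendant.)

Ancestors of H: {A, G, H, K, L}.
Ancestors of C: {C, G}.
Common ancestors: {G}.
The only common ancestor is G, so it is the merge base.

G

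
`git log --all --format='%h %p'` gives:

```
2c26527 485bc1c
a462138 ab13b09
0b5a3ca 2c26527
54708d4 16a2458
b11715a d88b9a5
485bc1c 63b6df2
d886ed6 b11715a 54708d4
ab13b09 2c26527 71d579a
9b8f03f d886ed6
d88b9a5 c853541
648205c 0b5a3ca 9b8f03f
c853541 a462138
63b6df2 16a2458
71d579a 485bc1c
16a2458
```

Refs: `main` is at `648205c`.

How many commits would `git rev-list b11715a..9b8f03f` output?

Reachable from 9b8f03f: {16a2458, 2c26527, 485bc1c, 54708d4, 63b6df2, 71d579a, 9b8f03f, a462138, ab13b09, b11715a, c853541, d886ed6, d88b9a5}.
Reachable from b11715a: {16a2458, 2c26527, 485bc1c, 63b6df2, 71d579a, a462138, ab13b09, b11715a, c853541, d88b9a5}.
In 9b8f03f's history but not b11715a's: {54708d4, 9b8f03f, d886ed6} — 3 commits.

3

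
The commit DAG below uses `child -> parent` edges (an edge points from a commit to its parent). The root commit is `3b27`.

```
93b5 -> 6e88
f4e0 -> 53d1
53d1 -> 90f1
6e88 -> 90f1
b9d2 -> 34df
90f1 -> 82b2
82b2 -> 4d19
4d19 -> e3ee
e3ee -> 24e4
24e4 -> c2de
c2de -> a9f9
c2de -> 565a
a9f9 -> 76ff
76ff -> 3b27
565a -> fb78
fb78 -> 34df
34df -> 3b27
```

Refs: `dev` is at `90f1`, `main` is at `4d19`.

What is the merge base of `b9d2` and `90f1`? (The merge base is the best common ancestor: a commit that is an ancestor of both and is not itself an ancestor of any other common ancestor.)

34df

Ancestors of b9d2: {34df, 3b27, b9d2}.
Ancestors of 90f1: {24e4, 34df, 3b27, 4d19, 565a, 76ff, 82b2, 90f1, a9f9, c2de, e3ee, fb78}.
Common ancestors: {34df, 3b27}.
Among these, 34df is not an ancestor of any other common ancestor — it is the merge base.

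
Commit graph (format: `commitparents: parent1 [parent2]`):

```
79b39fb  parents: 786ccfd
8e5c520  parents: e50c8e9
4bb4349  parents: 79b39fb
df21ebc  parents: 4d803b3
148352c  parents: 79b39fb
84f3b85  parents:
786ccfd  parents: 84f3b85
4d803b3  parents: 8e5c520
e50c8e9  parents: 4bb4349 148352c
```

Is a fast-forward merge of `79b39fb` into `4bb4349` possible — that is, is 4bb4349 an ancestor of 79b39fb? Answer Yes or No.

A fast-forward from 4bb4349 to 79b39fb is possible iff 4bb4349 is an ancestor of 79b39fb.
Ancestors of 79b39fb: {786ccfd, 79b39fb, 84f3b85}.
4bb4349 is not among them, so fast-forward is not possible.

No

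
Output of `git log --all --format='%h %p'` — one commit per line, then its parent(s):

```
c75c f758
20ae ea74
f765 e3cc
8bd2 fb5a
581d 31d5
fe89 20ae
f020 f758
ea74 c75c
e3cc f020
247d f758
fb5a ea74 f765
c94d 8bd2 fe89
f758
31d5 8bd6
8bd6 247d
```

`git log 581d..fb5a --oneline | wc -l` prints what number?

Reachable from fb5a: {c75c, e3cc, ea74, f020, f758, f765, fb5a}.
Reachable from 581d: {247d, 31d5, 581d, 8bd6, f758}.
In fb5a's history but not 581d's: {c75c, e3cc, ea74, f020, f765, fb5a} — 6 commits.

6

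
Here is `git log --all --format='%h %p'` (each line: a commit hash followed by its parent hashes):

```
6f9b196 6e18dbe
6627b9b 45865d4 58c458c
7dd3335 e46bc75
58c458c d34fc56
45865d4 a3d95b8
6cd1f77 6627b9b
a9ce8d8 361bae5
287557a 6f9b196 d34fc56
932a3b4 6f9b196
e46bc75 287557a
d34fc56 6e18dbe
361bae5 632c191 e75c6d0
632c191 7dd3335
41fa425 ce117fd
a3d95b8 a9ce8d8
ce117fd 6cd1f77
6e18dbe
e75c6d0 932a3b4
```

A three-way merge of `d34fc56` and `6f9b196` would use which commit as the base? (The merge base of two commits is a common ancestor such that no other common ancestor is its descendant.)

6e18dbe

Ancestors of d34fc56: {6e18dbe, d34fc56}.
Ancestors of 6f9b196: {6e18dbe, 6f9b196}.
Common ancestors: {6e18dbe}.
The only common ancestor is 6e18dbe, so it is the merge base.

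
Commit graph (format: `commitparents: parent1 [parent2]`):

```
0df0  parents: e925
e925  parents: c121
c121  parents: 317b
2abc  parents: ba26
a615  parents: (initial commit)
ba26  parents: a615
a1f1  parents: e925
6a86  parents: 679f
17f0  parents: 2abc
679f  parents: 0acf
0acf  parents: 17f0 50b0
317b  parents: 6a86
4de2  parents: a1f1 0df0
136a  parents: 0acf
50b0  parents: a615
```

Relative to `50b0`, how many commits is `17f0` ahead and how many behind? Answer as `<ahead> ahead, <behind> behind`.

3 ahead, 1 behind

Reachable from 17f0: {17f0, 2abc, a615, ba26}.
Reachable from 50b0: {50b0, a615}.
Only in 17f0's history (ahead): {17f0, 2abc, ba26} — 3.
Only in 50b0's history (behind): {50b0} — 1.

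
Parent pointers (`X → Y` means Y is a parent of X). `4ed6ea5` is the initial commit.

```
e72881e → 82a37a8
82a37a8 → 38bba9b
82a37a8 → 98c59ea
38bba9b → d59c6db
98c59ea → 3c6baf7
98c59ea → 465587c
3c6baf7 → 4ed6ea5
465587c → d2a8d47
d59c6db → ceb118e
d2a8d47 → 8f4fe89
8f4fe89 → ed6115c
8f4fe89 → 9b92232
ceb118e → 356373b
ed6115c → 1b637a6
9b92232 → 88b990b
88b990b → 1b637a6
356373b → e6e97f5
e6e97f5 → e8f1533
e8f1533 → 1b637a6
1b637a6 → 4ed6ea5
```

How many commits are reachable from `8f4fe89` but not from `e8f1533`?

Reachable from 8f4fe89: {1b637a6, 4ed6ea5, 88b990b, 8f4fe89, 9b92232, ed6115c}.
Reachable from e8f1533: {1b637a6, 4ed6ea5, e8f1533}.
In 8f4fe89's history but not e8f1533's: {88b990b, 8f4fe89, 9b92232, ed6115c} — 4 commits.

4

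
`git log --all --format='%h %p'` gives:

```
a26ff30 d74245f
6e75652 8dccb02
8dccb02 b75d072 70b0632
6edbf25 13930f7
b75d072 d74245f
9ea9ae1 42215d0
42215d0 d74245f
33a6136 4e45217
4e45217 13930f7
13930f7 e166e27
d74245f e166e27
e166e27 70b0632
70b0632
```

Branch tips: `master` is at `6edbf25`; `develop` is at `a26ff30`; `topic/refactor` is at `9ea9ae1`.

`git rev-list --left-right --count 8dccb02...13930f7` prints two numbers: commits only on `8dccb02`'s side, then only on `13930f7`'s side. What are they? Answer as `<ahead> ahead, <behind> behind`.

3 ahead, 1 behind

Reachable from 8dccb02: {70b0632, 8dccb02, b75d072, d74245f, e166e27}.
Reachable from 13930f7: {13930f7, 70b0632, e166e27}.
Only in 8dccb02's history (ahead): {8dccb02, b75d072, d74245f} — 3.
Only in 13930f7's history (behind): {13930f7} — 1.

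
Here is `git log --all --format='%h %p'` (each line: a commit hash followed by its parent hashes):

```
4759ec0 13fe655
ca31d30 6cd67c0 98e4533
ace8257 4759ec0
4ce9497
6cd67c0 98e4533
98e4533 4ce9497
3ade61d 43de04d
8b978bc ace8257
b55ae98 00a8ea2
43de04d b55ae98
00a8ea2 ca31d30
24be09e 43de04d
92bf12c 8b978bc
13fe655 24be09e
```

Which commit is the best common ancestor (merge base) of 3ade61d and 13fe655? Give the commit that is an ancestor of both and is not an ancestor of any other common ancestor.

43de04d

Ancestors of 3ade61d: {00a8ea2, 3ade61d, 43de04d, 4ce9497, 6cd67c0, 98e4533, b55ae98, ca31d30}.
Ancestors of 13fe655: {00a8ea2, 13fe655, 24be09e, 43de04d, 4ce9497, 6cd67c0, 98e4533, b55ae98, ca31d30}.
Common ancestors: {00a8ea2, 43de04d, 4ce9497, 6cd67c0, 98e4533, b55ae98, ca31d30}.
Among these, 43de04d is not an ancestor of any other common ancestor — it is the merge base.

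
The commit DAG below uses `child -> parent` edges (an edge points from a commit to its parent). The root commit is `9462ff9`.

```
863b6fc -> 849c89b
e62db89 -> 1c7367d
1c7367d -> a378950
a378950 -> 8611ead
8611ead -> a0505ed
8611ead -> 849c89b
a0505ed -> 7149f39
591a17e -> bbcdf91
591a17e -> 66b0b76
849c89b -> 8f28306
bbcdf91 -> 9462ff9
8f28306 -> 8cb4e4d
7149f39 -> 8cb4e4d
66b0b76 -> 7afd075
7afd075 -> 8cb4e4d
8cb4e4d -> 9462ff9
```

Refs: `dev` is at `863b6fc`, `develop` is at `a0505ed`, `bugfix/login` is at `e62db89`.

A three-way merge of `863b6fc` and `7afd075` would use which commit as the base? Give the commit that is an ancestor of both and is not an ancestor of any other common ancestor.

Ancestors of 863b6fc: {849c89b, 863b6fc, 8cb4e4d, 8f28306, 9462ff9}.
Ancestors of 7afd075: {7afd075, 8cb4e4d, 9462ff9}.
Common ancestors: {8cb4e4d, 9462ff9}.
Among these, 8cb4e4d is not an ancestor of any other common ancestor — it is the merge base.

8cb4e4d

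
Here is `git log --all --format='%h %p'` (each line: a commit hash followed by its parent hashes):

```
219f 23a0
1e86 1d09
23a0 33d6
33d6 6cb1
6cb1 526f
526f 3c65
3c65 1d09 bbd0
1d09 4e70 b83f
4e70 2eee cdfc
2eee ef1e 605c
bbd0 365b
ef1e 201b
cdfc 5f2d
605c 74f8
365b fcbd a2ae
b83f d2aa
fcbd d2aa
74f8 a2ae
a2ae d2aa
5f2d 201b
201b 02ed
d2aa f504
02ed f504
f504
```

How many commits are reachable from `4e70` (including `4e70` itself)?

12

Walking parent pointers from 4e70: reachable set = {02ed, 201b, 2eee, 4e70, 5f2d, 605c, 74f8, a2ae, cdfc, d2aa, ef1e, f504}.
That is 12 commits.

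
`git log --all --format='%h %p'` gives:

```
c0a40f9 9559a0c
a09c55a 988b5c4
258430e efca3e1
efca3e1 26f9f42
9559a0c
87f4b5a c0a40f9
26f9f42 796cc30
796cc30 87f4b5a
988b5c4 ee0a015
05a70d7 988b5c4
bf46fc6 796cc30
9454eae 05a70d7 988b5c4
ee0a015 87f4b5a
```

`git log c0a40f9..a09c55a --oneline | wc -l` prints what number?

4

Reachable from a09c55a: {87f4b5a, 9559a0c, 988b5c4, a09c55a, c0a40f9, ee0a015}.
Reachable from c0a40f9: {9559a0c, c0a40f9}.
In a09c55a's history but not c0a40f9's: {87f4b5a, 988b5c4, a09c55a, ee0a015} — 4 commits.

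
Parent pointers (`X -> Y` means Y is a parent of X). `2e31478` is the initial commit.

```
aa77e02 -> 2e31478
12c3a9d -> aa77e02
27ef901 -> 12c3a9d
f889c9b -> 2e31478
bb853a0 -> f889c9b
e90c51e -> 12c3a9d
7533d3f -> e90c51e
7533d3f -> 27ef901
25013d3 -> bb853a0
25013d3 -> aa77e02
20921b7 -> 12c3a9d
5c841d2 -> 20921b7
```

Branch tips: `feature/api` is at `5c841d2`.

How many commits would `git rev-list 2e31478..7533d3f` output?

5

Reachable from 7533d3f: {12c3a9d, 27ef901, 2e31478, 7533d3f, aa77e02, e90c51e}.
Reachable from 2e31478: {2e31478}.
In 7533d3f's history but not 2e31478's: {12c3a9d, 27ef901, 7533d3f, aa77e02, e90c51e} — 5 commits.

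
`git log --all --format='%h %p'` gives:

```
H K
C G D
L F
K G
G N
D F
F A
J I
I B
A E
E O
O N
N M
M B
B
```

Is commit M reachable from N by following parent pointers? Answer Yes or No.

Yes

Ancestors of N (commits reachable by following parents): {B, M, N}.
M is in that set, so it is an ancestor of N.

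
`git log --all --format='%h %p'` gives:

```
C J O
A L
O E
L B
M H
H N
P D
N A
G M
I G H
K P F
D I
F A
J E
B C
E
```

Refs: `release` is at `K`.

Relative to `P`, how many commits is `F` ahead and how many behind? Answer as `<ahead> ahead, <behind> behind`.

Reachable from F: {A, B, C, E, F, J, L, O}.
Reachable from P: {A, B, C, D, E, G, H, I, J, L, M, N, O, P}.
Only in F's history (ahead): {F} — 1.
Only in P's history (behind): {D, G, H, I, M, N, P} — 7.

1 ahead, 7 behind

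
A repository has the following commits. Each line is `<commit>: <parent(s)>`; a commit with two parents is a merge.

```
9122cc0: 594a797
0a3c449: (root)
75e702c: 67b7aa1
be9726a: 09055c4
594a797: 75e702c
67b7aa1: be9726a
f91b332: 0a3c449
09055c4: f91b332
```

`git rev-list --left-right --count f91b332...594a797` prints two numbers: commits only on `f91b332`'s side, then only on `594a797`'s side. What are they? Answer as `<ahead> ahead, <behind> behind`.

0 ahead, 5 behind

Reachable from f91b332: {0a3c449, f91b332}.
Reachable from 594a797: {09055c4, 0a3c449, 594a797, 67b7aa1, 75e702c, be9726a, f91b332}.
Only in f91b332's history (ahead): {} — 0.
Only in 594a797's history (behind): {09055c4, 594a797, 67b7aa1, 75e702c, be9726a} — 5.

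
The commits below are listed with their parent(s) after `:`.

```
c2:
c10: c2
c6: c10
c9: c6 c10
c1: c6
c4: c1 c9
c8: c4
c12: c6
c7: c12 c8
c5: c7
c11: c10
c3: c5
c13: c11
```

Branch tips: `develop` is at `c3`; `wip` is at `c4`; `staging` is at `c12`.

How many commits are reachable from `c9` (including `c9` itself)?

Walking parent pointers from c9: reachable set = {c10, c2, c6, c9}.
That is 4 commits.

4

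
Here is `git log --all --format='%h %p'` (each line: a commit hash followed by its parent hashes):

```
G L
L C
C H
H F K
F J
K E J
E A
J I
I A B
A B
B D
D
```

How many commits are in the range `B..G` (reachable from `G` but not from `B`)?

10

Reachable from G: {A, B, C, D, E, F, G, H, I, J, K, L}.
Reachable from B: {B, D}.
In G's history but not B's: {A, C, E, F, G, H, I, J, K, L} — 10 commits.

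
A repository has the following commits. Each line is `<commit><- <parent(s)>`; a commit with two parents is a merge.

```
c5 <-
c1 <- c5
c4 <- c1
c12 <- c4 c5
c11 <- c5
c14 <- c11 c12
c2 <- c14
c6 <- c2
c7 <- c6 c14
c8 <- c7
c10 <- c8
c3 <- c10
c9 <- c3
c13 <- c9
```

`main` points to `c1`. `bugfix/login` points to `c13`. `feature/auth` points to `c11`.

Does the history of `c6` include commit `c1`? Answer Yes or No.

Yes

Ancestors of c6 (commits reachable by following parents): {c1, c11, c12, c14, c2, c4, c5, c6}.
c1 is in that set, so it is an ancestor of c6.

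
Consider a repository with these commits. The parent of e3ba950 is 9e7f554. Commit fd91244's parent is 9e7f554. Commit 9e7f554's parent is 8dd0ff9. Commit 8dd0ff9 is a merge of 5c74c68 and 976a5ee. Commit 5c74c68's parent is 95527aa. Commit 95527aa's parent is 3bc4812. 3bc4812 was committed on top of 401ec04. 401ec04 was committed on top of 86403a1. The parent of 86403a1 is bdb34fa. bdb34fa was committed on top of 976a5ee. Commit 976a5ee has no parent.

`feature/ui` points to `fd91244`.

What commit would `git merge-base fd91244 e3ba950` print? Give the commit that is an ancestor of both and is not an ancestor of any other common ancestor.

9e7f554

Ancestors of fd91244: {3bc4812, 401ec04, 5c74c68, 86403a1, 8dd0ff9, 95527aa, 976a5ee, 9e7f554, bdb34fa, fd91244}.
Ancestors of e3ba950: {3bc4812, 401ec04, 5c74c68, 86403a1, 8dd0ff9, 95527aa, 976a5ee, 9e7f554, bdb34fa, e3ba950}.
Common ancestors: {3bc4812, 401ec04, 5c74c68, 86403a1, 8dd0ff9, 95527aa, 976a5ee, 9e7f554, bdb34fa}.
Among these, 9e7f554 is not an ancestor of any other common ancestor — it is the merge base.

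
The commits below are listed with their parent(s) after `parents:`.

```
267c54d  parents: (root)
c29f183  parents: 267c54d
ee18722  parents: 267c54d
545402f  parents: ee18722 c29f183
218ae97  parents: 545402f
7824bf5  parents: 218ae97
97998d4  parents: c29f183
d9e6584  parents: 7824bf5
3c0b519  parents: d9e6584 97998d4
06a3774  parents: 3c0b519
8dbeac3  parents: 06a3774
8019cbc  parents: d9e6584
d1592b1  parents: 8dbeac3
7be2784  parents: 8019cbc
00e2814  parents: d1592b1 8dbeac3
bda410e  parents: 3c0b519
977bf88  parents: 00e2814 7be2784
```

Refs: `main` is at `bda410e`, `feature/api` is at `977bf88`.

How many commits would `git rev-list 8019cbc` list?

Walking parent pointers from 8019cbc: reachable set = {218ae97, 267c54d, 545402f, 7824bf5, 8019cbc, c29f183, d9e6584, ee18722}.
That is 8 commits.

8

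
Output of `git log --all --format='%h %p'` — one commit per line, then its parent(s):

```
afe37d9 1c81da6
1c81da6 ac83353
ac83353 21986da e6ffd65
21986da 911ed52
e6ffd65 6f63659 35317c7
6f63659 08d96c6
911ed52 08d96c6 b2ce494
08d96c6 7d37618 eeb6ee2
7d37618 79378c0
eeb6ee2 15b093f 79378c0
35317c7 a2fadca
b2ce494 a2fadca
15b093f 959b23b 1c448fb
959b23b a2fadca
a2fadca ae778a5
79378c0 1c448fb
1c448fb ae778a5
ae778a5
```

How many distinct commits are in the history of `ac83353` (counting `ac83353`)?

16

Walking parent pointers from ac83353: reachable set = {08d96c6, 15b093f, 1c448fb, 21986da, 35317c7, 6f63659, 79378c0, 7d37618, 911ed52, 959b23b, a2fadca, ac83353, ae778a5, b2ce494, e6ffd65, eeb6ee2}.
That is 16 commits.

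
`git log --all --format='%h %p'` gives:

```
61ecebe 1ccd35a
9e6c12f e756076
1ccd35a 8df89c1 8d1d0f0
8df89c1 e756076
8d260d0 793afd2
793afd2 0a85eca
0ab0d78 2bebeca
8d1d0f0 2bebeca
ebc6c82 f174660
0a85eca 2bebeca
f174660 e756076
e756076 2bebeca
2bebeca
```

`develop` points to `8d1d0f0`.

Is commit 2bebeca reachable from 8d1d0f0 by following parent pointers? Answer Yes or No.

Ancestors of 8d1d0f0 (commits reachable by following parents): {2bebeca, 8d1d0f0}.
2bebeca is in that set, so it is an ancestor of 8d1d0f0.

Yes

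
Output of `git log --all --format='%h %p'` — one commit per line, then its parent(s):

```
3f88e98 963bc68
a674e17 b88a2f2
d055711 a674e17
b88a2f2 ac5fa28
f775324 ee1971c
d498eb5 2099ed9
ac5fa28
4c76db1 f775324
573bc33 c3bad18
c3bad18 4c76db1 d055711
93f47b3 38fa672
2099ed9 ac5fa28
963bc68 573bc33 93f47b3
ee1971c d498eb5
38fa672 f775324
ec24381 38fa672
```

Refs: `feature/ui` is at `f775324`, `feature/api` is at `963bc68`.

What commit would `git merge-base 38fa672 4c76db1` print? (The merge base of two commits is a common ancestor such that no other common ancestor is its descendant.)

Ancestors of 38fa672: {2099ed9, 38fa672, ac5fa28, d498eb5, ee1971c, f775324}.
Ancestors of 4c76db1: {2099ed9, 4c76db1, ac5fa28, d498eb5, ee1971c, f775324}.
Common ancestors: {2099ed9, ac5fa28, d498eb5, ee1971c, f775324}.
Among these, f775324 is not an ancestor of any other common ancestor — it is the merge base.

f775324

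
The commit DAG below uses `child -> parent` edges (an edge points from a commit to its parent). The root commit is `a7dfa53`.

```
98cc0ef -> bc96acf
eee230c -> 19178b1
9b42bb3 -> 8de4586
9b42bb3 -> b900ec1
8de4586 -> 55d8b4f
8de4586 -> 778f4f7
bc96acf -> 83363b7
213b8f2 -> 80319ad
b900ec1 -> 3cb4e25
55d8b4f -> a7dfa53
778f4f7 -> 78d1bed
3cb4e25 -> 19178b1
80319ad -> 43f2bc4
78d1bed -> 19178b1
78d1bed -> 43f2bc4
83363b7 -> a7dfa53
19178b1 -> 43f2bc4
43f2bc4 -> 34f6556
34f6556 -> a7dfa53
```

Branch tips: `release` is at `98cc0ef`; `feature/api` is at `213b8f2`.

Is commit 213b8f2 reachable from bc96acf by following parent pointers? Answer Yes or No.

Ancestors of bc96acf: {83363b7, a7dfa53, bc96acf}.
213b8f2 is not in that set, so it is not an ancestor of bc96acf.

No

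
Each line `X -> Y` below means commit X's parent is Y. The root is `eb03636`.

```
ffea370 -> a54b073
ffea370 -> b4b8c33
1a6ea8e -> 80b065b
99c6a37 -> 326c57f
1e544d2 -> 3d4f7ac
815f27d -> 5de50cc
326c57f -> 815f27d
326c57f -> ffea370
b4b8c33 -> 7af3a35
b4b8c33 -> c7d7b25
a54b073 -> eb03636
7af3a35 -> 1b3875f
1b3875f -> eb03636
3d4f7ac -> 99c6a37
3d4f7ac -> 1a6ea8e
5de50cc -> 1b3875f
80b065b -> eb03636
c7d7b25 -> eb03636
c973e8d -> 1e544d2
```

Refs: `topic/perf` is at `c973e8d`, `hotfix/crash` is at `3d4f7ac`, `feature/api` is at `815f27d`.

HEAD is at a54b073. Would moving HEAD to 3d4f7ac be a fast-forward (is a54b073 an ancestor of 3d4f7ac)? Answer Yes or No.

Yes

A fast-forward from a54b073 to 3d4f7ac is possible iff a54b073 is an ancestor of 3d4f7ac.
Ancestors of 3d4f7ac: {1a6ea8e, 1b3875f, 326c57f, 3d4f7ac, 5de50cc, 7af3a35, 80b065b, 815f27d, 99c6a37, a54b073, b4b8c33, c7d7b25, eb03636, ffea370}.
a54b073 is among them, so fast-forward is possible.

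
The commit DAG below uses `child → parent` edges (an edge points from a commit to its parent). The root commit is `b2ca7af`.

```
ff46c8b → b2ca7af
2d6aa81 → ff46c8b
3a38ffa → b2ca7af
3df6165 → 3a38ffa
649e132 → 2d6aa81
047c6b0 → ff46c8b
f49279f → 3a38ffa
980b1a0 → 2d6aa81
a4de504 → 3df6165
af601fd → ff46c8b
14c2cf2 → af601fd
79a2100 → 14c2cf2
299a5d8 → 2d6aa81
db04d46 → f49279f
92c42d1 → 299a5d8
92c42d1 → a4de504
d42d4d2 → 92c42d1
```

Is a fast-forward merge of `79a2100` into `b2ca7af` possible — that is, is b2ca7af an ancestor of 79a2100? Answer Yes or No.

A fast-forward from b2ca7af to 79a2100 is possible iff b2ca7af is an ancestor of 79a2100.
Ancestors of 79a2100: {14c2cf2, 79a2100, af601fd, b2ca7af, ff46c8b}.
b2ca7af is among them, so fast-forward is possible.

Yes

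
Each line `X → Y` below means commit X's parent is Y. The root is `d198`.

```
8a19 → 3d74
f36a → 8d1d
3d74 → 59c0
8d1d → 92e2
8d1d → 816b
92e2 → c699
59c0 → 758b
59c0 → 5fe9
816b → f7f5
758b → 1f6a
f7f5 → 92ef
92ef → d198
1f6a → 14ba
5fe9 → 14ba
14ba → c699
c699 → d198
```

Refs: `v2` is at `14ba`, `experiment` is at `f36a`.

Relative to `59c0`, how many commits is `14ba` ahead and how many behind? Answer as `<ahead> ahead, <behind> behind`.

0 ahead, 4 behind

Reachable from 14ba: {14ba, c699, d198}.
Reachable from 59c0: {14ba, 1f6a, 59c0, 5fe9, 758b, c699, d198}.
Only in 14ba's history (ahead): {} — 0.
Only in 59c0's history (behind): {1f6a, 59c0, 5fe9, 758b} — 4.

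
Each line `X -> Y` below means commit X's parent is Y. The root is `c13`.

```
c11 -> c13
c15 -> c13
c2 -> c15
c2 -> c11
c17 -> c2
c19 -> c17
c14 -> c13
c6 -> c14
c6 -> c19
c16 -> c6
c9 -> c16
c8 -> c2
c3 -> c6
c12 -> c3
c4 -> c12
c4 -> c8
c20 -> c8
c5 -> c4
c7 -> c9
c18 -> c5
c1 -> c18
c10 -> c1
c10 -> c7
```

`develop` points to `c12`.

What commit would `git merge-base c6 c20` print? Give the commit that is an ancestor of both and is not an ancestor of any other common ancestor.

Ancestors of c6: {c11, c13, c14, c15, c17, c19, c2, c6}.
Ancestors of c20: {c11, c13, c15, c2, c20, c8}.
Common ancestors: {c11, c13, c15, c2}.
Among these, c2 is not an ancestor of any other common ancestor — it is the merge base.

c2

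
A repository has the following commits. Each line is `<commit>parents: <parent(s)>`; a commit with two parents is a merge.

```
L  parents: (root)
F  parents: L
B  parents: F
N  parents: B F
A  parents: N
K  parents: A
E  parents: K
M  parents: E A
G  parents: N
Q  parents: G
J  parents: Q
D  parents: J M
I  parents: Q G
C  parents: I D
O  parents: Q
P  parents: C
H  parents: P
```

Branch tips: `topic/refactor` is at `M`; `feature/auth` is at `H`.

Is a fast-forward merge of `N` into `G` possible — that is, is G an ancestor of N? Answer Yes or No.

A fast-forward from G to N is possible iff G is an ancestor of N.
Ancestors of N: {B, F, L, N}.
G is not among them, so fast-forward is not possible.

No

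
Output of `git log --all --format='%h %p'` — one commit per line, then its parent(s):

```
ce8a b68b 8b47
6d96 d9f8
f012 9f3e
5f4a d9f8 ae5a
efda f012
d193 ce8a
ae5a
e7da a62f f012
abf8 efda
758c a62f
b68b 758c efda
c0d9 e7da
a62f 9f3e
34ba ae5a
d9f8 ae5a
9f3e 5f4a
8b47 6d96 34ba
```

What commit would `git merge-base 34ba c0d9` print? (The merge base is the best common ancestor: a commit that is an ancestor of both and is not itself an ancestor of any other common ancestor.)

ae5a

Ancestors of 34ba: {34ba, ae5a}.
Ancestors of c0d9: {5f4a, 9f3e, a62f, ae5a, c0d9, d9f8, e7da, f012}.
Common ancestors: {ae5a}.
The only common ancestor is ae5a, so it is the merge base.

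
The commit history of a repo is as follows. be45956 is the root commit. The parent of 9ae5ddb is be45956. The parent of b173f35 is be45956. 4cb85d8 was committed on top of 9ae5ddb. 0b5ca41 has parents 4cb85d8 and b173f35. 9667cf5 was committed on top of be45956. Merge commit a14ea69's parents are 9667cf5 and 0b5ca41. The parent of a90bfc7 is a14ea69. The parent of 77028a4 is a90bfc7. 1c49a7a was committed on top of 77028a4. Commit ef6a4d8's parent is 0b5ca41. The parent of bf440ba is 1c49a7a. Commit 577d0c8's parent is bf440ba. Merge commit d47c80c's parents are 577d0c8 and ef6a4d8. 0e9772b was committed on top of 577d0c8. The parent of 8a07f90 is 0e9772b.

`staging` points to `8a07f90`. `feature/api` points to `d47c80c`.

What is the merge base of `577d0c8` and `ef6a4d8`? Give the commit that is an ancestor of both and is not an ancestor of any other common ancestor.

0b5ca41

Ancestors of 577d0c8: {0b5ca41, 1c49a7a, 4cb85d8, 577d0c8, 77028a4, 9667cf5, 9ae5ddb, a14ea69, a90bfc7, b173f35, be45956, bf440ba}.
Ancestors of ef6a4d8: {0b5ca41, 4cb85d8, 9ae5ddb, b173f35, be45956, ef6a4d8}.
Common ancestors: {0b5ca41, 4cb85d8, 9ae5ddb, b173f35, be45956}.
Among these, 0b5ca41 is not an ancestor of any other common ancestor — it is the merge base.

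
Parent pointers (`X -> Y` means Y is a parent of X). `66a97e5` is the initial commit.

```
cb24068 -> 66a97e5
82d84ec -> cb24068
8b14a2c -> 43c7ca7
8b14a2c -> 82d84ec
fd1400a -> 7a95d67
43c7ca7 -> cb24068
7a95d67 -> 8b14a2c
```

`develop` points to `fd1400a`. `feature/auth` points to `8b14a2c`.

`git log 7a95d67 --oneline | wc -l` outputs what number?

6

Walking parent pointers from 7a95d67: reachable set = {43c7ca7, 66a97e5, 7a95d67, 82d84ec, 8b14a2c, cb24068}.
That is 6 commits.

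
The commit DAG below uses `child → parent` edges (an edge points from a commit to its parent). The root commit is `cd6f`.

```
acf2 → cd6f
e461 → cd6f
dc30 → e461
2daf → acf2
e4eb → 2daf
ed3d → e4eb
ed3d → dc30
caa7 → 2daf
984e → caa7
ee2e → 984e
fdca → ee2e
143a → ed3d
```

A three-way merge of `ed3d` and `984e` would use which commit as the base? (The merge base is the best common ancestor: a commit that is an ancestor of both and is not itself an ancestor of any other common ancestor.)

2daf

Ancestors of ed3d: {2daf, acf2, cd6f, dc30, e461, e4eb, ed3d}.
Ancestors of 984e: {2daf, 984e, acf2, caa7, cd6f}.
Common ancestors: {2daf, acf2, cd6f}.
Among these, 2daf is not an ancestor of any other common ancestor — it is the merge base.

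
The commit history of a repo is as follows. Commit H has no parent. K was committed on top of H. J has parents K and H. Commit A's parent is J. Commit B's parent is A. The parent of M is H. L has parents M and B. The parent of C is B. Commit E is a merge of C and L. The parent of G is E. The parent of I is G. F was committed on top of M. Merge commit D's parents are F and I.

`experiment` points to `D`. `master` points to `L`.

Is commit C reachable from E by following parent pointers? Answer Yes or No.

Yes

Ancestors of E (commits reachable by following parents): {A, B, C, E, H, J, K, L, M}.
C is in that set, so it is an ancestor of E.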